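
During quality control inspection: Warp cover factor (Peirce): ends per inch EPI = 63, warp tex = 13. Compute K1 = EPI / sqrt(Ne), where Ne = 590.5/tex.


Formula: K1 = EPI / sqrt(Ne), with Ne = 590.5 / tex_warp
Step 1: Ne = 590.5 / 13 = 45.423
Step 2: sqrt(Ne) = sqrt(45.423) = 6.7397
Step 3: K1 = 63 / 6.7397 = 9.3

9.3


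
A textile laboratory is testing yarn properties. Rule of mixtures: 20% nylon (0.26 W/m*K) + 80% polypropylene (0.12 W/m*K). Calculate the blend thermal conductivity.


Formula: Blend property = (fraction_A * property_A) + (fraction_B * property_B)
Step 1: Contribution A = 20/100 * 0.26 W/m*K = 0.052 W/m*K
Step 2: Contribution B = 80/100 * 0.12 W/m*K = 0.096 W/m*K
Step 3: Blend thermal conductivity = 0.052 + 0.096 = 0.148 W/m*K

0.148 W/m*K


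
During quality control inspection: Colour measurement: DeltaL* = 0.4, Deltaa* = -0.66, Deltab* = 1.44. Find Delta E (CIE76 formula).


Formula: Delta E = sqrt(dL*^2 + da*^2 + db*^2)
Step 1: dL*^2 = 0.4^2 = 0.16
Step 2: da*^2 = (-0.66)^2 = 0.4356
Step 3: db*^2 = 1.44^2 = 2.0736
Step 4: Sum = 0.16 + 0.4356 + 2.0736 = 2.6692
Step 5: Delta E = sqrt(2.6692) = 1.63

1.63 Delta E


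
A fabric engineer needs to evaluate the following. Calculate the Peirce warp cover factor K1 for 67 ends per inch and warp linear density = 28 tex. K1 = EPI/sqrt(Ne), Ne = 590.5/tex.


Formula: K1 = EPI / sqrt(Ne), with Ne = 590.5 / tex_warp
Step 1: Ne = 590.5 / 28 = 21.089
Step 2: sqrt(Ne) = sqrt(21.089) = 4.5923
Step 3: K1 = 67 / 4.5923 = 14.6

14.6


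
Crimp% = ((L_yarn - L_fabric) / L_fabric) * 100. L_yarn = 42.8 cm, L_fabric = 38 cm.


Formula: Crimp% = ((L_yarn - L_fabric) / L_fabric) * 100
Step 1: Extension = 42.8 - 38 = 4.8 cm
Step 2: Crimp% = (4.8 / 38) * 100
Step 3: Crimp% = 0.126316 * 100 = 12.6316% ≈ 12.6%

12.6%


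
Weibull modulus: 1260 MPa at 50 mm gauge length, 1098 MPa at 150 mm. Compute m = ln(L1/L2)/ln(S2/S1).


Formula: m = ln(L1/L2) / ln(S2/S1)
Step 1: ln(L1/L2) = ln(50/150) = -1.09861
Step 2: S2/S1 = 1098/1260 = 0.87143
Step 3: ln(S2/S1) = ln(0.87143) = -0.13762
Step 4: m = -1.09861 / -0.13762 = 7.98

7.98 (Weibull m)


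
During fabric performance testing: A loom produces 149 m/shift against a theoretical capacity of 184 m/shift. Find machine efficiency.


Formula: Efficiency% = (Actual output / Theoretical output) * 100
Efficiency% = (149 / 184) * 100
Efficiency% = 0.809783 * 100 = 80.9783% ≈ 81.0%

81.0%


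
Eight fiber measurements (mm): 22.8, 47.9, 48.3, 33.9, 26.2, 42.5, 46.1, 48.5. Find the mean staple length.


Formula: Mean = sum of lengths / count
Sum = 22.8 + 47.9 + 48.3 + 33.9 + 26.2 + 42.5 + 46.1 + 48.5
Sum = 316.2 mm
Mean = 316.2 / 8 = 39.53 mm

39.53 mm


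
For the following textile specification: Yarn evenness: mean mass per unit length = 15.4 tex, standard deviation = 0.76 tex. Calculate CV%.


Formula: CV% = (standard deviation / mean) * 100
Step 1: Ratio = 0.76 / 15.4 = 0.049351
Step 2: CV% = 0.049351 * 100 = 4.9351% ≈ 4.9%

4.9%


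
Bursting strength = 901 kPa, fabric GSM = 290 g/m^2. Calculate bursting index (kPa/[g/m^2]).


Formula: Bursting Index = Bursting Strength / Fabric GSM
BI = 901 kPa / 290 g/m^2
BI = 3.107 kPa/(g/m^2)

3.107 kPa/(g/m^2)


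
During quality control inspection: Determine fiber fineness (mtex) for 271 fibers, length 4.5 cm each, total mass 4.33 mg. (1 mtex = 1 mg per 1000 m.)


Formula: fineness (mtex) = mass (mg) / total length (km) = (mass_mg / total_length_m) * 1000
Step 1: Convert fiber length: 4.5 cm = 0.045 m
Step 2: Total fiber length = 271 * 0.045 = 12.195 m
Step 3: Linear density = 4.33 mg / 12.195 m = 0.3551 mg/m
Step 4: fineness = 0.3551 * 1000 = 355.1 mtex

355.1 mtex


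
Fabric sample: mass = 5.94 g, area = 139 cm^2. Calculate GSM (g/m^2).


Formula: GSM = mass_g / area_m2
Step 1: Convert area: 139 cm^2 = 139 / 10000 = 0.0139 m^2
Step 2: GSM = 5.94 g / 0.0139 m^2 = 427.3 g/m^2

427.3 g/m^2


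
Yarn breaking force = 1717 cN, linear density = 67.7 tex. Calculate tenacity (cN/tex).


Formula: Tenacity = Breaking force / Linear density
Tenacity = 1717 cN / 67.7 tex
Tenacity = 25.36 cN/tex

25.36 cN/tex


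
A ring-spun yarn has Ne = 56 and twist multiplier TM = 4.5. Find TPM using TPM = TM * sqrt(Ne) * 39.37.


Formula: TPM = TM * sqrt(Ne) * 39.37
Step 1: sqrt(Ne) = sqrt(56) = 7.4833
Step 2: TM * sqrt(Ne) = 4.5 * 7.4833 = 33.6749
Step 3: TPM = 33.6749 * 39.37 = 1326 twists/m

1326 twists/m


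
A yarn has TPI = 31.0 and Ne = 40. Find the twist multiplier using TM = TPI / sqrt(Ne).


Formula: TM = TPI / sqrt(Ne)
Step 1: sqrt(Ne) = sqrt(40) = 6.3246
Step 2: TM = 31.0 / 6.3246 = 4.90

4.90 TM


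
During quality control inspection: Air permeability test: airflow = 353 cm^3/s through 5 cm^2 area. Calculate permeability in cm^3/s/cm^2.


Formula: Air Permeability = Airflow / Test Area
AP = 353 cm^3/s / 5 cm^2
AP = 70.6 cm^3/s/cm^2

70.6 cm^3/s/cm^2


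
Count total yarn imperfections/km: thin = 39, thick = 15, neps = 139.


Formula: Total = thin places + thick places + neps
Total = 39 + 15 + 139
Total = 193 imperfections/km

193 imperfections/km


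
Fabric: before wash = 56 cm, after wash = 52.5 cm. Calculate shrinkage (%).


Formula: Shrinkage% = ((L_before - L_after) / L_before) * 100
Step 1: Shrinkage = 56 - 52.5 = 3.5 cm
Step 2: Shrinkage% = (3.5 / 56) * 100
Step 3: Shrinkage% = 0.0625 * 100 = 6.25% ≈ 6.3%

6.3%


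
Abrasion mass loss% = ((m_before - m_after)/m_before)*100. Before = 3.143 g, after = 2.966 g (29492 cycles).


Formula: Mass loss% = ((m_before - m_after) / m_before) * 100
Step 1: Mass loss = 3.143 - 2.966 = 0.177 g
Step 2: Ratio = 0.177 / 3.143 = 0.0563156
Step 3: Mass loss% = 0.0563156 * 100 = 5.63156% ≈ 5.63%

5.63%


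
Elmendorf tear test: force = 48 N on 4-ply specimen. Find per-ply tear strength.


Formula: Per-ply strength = Total force / Number of plies
Per-ply = 48 N / 4
Per-ply = 12 N

12 N


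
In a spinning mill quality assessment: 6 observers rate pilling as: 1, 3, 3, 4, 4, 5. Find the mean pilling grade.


Formula: Mean = sum / count
Sum = 1 + 3 + 3 + 4 + 4 + 5 = 20
Mean = 20 / 6 = 3.3

3.3


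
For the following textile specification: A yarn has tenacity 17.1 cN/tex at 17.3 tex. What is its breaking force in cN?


Formula: Breaking force = Tenacity * Linear density
F = 17.1 cN/tex * 17.3 tex
F = 295.83 cN

295.83 cN


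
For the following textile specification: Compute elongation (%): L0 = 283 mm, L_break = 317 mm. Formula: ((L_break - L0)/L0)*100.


Formula: Elongation (%) = ((L_break - L0) / L0) * 100
Step 1: Extension = 317 - 283 = 34 mm
Step 2: Elongation = (34 / 283) * 100
Step 3: Elongation = 0.120141 * 100 = 12.0141% ≈ 12.0%

12.0%


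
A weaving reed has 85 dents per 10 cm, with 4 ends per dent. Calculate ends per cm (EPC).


Formula: EPC = (dents per 10 cm * ends per dent) / 10
Step 1: Total ends per 10 cm = 85 * 4 = 340
Step 2: EPC = 340 / 10 = 34.0 ends/cm

34.0 ends/cm


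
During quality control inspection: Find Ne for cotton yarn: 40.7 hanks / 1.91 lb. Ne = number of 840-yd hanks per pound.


Formula: Ne = hanks / mass_lb
Substituting: Ne = 40.7 / 1.91
Ne = 21.3

21.3 Ne


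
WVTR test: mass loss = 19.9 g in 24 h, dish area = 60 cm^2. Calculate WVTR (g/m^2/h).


Formula: WVTR = mass_loss / (area * time)
Step 1: Convert area: 60 cm^2 = 0.006 m^2
Step 2: WVTR = 19.9 g / (0.006 m^2 * 24 h)
Step 3: WVTR = 19.9 / 0.144 = 138.2 g/m^2/h

138.2 g/m^2/h


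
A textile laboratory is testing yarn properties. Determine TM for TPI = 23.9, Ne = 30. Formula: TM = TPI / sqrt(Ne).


Formula: TM = TPI / sqrt(Ne)
Step 1: sqrt(Ne) = sqrt(30) = 5.4772
Step 2: TM = 23.9 / 5.4772 = 4.36

4.36 TM


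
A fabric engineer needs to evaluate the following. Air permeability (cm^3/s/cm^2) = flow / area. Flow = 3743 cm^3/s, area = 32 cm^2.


Formula: Air Permeability = Airflow / Test Area
AP = 3743 cm^3/s / 32 cm^2
AP = 117.0 cm^3/s/cm^2

117.0 cm^3/s/cm^2


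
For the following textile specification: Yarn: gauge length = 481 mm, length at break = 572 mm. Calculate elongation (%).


Formula: Elongation (%) = ((L_break - L0) / L0) * 100
Step 1: Extension = 572 - 481 = 91 mm
Step 2: Elongation = (91 / 481) * 100
Step 3: Elongation = 0.189189 * 100 = 18.9189% ≈ 18.9%

18.9%


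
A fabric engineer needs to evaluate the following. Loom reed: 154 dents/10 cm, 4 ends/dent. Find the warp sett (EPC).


Formula: EPC = (dents per 10 cm * ends per dent) / 10
Step 1: Total ends per 10 cm = 154 * 4 = 616
Step 2: EPC = 616 / 10 = 61.6 ends/cm

61.6 ends/cm


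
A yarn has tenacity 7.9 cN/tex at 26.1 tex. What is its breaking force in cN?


Formula: Breaking force = Tenacity * Linear density
F = 7.9 cN/tex * 26.1 tex
F = 206.19 cN

206.19 cN


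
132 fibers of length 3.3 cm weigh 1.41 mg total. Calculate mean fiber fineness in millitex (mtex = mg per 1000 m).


Formula: fineness (mtex) = mass (mg) / total length (km) = (mass_mg / total_length_m) * 1000
Step 1: Convert fiber length: 3.3 cm = 0.033 m
Step 2: Total fiber length = 132 * 0.033 = 4.356 m
Step 3: Linear density = 1.41 mg / 4.356 m = 0.3237 mg/m
Step 4: fineness = 0.3237 * 1000 = 323.7 mtex

323.7 mtex


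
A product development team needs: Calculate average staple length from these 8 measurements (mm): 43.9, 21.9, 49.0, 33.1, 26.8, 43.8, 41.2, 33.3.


Formula: Mean = sum of lengths / count
Sum = 43.9 + 21.9 + 49.0 + 33.1 + 26.8 + 43.8 + 41.2 + 33.3
Sum = 293.0 mm
Mean = 293.0 / 8 = 36.63 mm

36.63 mm


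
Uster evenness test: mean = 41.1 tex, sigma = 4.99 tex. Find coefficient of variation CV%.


Formula: CV% = (standard deviation / mean) * 100
Step 1: Ratio = 4.99 / 41.1 = 0.121411
Step 2: CV% = 0.121411 * 100 = 12.1411% ≈ 12.1%

12.1%


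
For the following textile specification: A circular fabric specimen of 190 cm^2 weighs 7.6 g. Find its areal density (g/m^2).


Formula: GSM = mass_g / area_m2
Step 1: Convert area: 190 cm^2 = 190 / 10000 = 0.019 m^2
Step 2: GSM = 7.6 g / 0.019 m^2 = 400.0 g/m^2

400.0 g/m^2


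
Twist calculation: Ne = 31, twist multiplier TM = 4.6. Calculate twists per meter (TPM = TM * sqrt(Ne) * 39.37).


Formula: TPM = TM * sqrt(Ne) * 39.37
Step 1: sqrt(Ne) = sqrt(31) = 5.5678
Step 2: TM * sqrt(Ne) = 4.6 * 5.5678 = 25.6119
Step 3: TPM = 25.6119 * 39.37 = 1008 twists/m

1008 twists/m


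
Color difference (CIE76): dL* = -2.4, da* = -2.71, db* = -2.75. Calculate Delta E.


Formula: Delta E = sqrt(dL*^2 + da*^2 + db*^2)
Step 1: dL*^2 = (-2.4)^2 = 5.76
Step 2: da*^2 = (-2.71)^2 = 7.3441
Step 3: db*^2 = (-2.75)^2 = 7.5625
Step 4: Sum = 5.76 + 7.3441 + 7.5625 = 20.6666
Step 5: Delta E = sqrt(20.6666) = 4.55

4.55 Delta E


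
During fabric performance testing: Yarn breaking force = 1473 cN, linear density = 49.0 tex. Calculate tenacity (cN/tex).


Formula: Tenacity = Breaking force / Linear density
Tenacity = 1473 cN / 49.0 tex
Tenacity = 30.06 cN/tex

30.06 cN/tex


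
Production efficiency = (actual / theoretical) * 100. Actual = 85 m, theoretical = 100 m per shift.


Formula: Efficiency% = (Actual output / Theoretical output) * 100
Efficiency% = (85 / 100) * 100
Efficiency% = 0.85 * 100 = 85.0%

85.0%


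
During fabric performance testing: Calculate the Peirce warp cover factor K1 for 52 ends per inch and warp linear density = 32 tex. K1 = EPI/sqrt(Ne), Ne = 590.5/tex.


Formula: K1 = EPI / sqrt(Ne), with Ne = 590.5 / tex_warp
Step 1: Ne = 590.5 / 32 = 18.453
Step 2: sqrt(Ne) = sqrt(18.453) = 4.2957
Step 3: K1 = 52 / 4.2957 = 12.1

12.1


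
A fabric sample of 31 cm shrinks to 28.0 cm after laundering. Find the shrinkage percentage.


Formula: Shrinkage% = ((L_before - L_after) / L_before) * 100
Step 1: Shrinkage = 31 - 28.0 = 3.0 cm
Step 2: Shrinkage% = (3.0 / 31) * 100
Step 3: Shrinkage% = 0.096774 * 100 = 9.6774% ≈ 9.7%

9.7%


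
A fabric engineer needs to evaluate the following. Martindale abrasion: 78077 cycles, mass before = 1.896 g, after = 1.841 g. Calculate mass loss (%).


Formula: Mass loss% = ((m_before - m_after) / m_before) * 100
Step 1: Mass loss = 1.896 - 1.841 = 0.055 g
Step 2: Ratio = 0.055 / 1.896 = 0.0290084
Step 3: Mass loss% = 0.0290084 * 100 = 2.90084% ≈ 2.90%

2.90%


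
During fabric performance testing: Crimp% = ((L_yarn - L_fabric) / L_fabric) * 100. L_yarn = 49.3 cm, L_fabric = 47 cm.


Formula: Crimp% = ((L_yarn - L_fabric) / L_fabric) * 100
Step 1: Extension = 49.3 - 47 = 2.3 cm
Step 2: Crimp% = (2.3 / 47) * 100
Step 3: Crimp% = 0.048936 * 100 = 4.8936% ≈ 4.9%

4.9%


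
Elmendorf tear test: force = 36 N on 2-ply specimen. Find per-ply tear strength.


Formula: Per-ply strength = Total force / Number of plies
Per-ply = 36 N / 2
Per-ply = 18 N

18 N


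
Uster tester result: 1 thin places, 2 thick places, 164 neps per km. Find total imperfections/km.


Formula: Total = thin places + thick places + neps
Total = 1 + 2 + 164
Total = 167 imperfections/km

167 imperfections/km


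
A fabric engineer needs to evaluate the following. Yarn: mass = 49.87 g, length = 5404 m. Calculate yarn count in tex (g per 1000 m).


Formula: Tex = (mass_g / length_m) * 1000
Substituting: Tex = (49.87 / 5404) * 1000
Intermediate: 49.87 / 5404 = 0.00922835 g/m
Tex = 0.00922835 * 1000 = 9.23 tex

9.23 tex


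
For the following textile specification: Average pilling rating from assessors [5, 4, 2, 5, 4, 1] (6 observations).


Formula: Mean = sum / count
Sum = 5 + 4 + 2 + 5 + 4 + 1 = 21
Mean = 21 / 6 = 3.5

3.5


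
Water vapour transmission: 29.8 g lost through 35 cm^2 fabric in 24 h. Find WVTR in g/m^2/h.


Formula: WVTR = mass_loss / (area * time)
Step 1: Convert area: 35 cm^2 = 0.0035 m^2
Step 2: WVTR = 29.8 g / (0.0035 m^2 * 24 h)
Step 3: WVTR = 29.8 / 0.084 = 354.8 g/m^2/h

354.8 g/m^2/h


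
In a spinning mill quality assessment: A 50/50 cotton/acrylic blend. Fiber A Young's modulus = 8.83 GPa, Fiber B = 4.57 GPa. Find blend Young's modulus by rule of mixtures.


Formula: Blend property = (fraction_A * property_A) + (fraction_B * property_B)
Step 1: Contribution A = 50/100 * 8.83 GPa = 4.415 GPa
Step 2: Contribution B = 50/100 * 4.57 GPa = 2.285 GPa
Step 3: Blend Young's modulus = 4.415 + 2.285 = 6.7 GPa

6.7 GPa


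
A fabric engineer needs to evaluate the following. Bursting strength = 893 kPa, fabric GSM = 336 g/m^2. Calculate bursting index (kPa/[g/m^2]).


Formula: Bursting Index = Bursting Strength / Fabric GSM
BI = 893 kPa / 336 g/m^2
BI = 2.658 kPa/(g/m^2)

2.658 kPa/(g/m^2)


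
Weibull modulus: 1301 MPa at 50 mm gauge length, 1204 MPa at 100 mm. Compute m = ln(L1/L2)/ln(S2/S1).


Formula: m = ln(L1/L2) / ln(S2/S1)
Step 1: ln(L1/L2) = ln(50/100) = -0.69315
Step 2: S2/S1 = 1204/1301 = 0.92544
Step 3: ln(S2/S1) = ln(0.92544) = -0.07749
Step 4: m = -0.69315 / -0.07749 = 8.95

8.95 (Weibull m)


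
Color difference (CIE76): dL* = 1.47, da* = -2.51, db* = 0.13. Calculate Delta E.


Formula: Delta E = sqrt(dL*^2 + da*^2 + db*^2)
Step 1: dL*^2 = 1.47^2 = 2.1609
Step 2: da*^2 = (-2.51)^2 = 6.3001
Step 3: db*^2 = 0.13^2 = 0.0169
Step 4: Sum = 2.1609 + 6.3001 + 0.0169 = 8.4779
Step 5: Delta E = sqrt(8.4779) = 2.91

2.91 Delta E


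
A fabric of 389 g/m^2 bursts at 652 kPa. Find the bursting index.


Formula: Bursting Index = Bursting Strength / Fabric GSM
BI = 652 kPa / 389 g/m^2
BI = 1.676 kPa/(g/m^2)

1.676 kPa/(g/m^2)


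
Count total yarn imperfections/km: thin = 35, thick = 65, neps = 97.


Formula: Total = thin places + thick places + neps
Total = 35 + 65 + 97
Total = 197 imperfections/km

197 imperfections/km


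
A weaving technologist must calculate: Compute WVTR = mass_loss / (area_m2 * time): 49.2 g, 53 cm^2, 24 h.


Formula: WVTR = mass_loss / (area * time)
Step 1: Convert area: 53 cm^2 = 0.0053 m^2
Step 2: WVTR = 49.2 g / (0.0053 m^2 * 24 h)
Step 3: WVTR = 49.2 / 0.1272 = 386.8 g/m^2/h

386.8 g/m^2/h


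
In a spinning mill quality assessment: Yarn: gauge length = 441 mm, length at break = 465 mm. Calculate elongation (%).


Formula: Elongation (%) = ((L_break - L0) / L0) * 100
Step 1: Extension = 465 - 441 = 24 mm
Step 2: Elongation = (24 / 441) * 100
Step 3: Elongation = 0.054422 * 100 = 5.4422% ≈ 5.4%

5.4%


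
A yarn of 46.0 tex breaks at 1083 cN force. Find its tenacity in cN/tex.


Formula: Tenacity = Breaking force / Linear density
Tenacity = 1083 cN / 46.0 tex
Tenacity = 23.54 cN/tex

23.54 cN/tex


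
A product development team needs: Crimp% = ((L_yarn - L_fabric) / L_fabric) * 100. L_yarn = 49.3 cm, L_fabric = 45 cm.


Formula: Crimp% = ((L_yarn - L_fabric) / L_fabric) * 100
Step 1: Extension = 49.3 - 45 = 4.3 cm
Step 2: Crimp% = (4.3 / 45) * 100
Step 3: Crimp% = 0.095556 * 100 = 9.5556% ≈ 9.6%

9.6%


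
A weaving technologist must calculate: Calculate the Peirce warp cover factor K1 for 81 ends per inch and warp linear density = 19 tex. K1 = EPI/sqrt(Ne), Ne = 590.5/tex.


Formula: K1 = EPI / sqrt(Ne), with Ne = 590.5 / tex_warp
Step 1: Ne = 590.5 / 19 = 31.079
Step 2: sqrt(Ne) = sqrt(31.079) = 5.5749
Step 3: K1 = 81 / 5.5749 = 14.5

14.5


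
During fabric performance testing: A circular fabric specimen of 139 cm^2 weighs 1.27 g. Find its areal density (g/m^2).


Formula: GSM = mass_g / area_m2
Step 1: Convert area: 139 cm^2 = 139 / 10000 = 0.0139 m^2
Step 2: GSM = 1.27 g / 0.0139 m^2 = 91.4 g/m^2

91.4 g/m^2


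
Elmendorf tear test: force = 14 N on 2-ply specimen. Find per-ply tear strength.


Formula: Per-ply strength = Total force / Number of plies
Per-ply = 14 N / 2
Per-ply = 7 N

7 N


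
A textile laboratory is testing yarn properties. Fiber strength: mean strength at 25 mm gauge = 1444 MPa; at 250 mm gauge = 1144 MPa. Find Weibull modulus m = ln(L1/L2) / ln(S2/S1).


Formula: m = ln(L1/L2) / ln(S2/S1)
Step 1: ln(L1/L2) = ln(25/250) = -2.30259
Step 2: S2/S1 = 1144/1444 = 0.79224
Step 3: ln(S2/S1) = ln(0.79224) = -0.23289
Step 4: m = -2.30259 / -0.23289 = 9.89

9.89 (Weibull m)


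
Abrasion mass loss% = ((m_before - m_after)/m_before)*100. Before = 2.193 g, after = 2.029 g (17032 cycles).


Formula: Mass loss% = ((m_before - m_after) / m_before) * 100
Step 1: Mass loss = 2.193 - 2.029 = 0.164 g
Step 2: Ratio = 0.164 / 2.193 = 0.0747834
Step 3: Mass loss% = 0.0747834 * 100 = 7.47834% ≈ 7.48%

7.48%


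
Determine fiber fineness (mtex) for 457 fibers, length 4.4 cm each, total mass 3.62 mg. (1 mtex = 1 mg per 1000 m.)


Formula: fineness (mtex) = mass (mg) / total length (km) = (mass_mg / total_length_m) * 1000
Step 1: Convert fiber length: 4.4 cm = 0.044 m
Step 2: Total fiber length = 457 * 0.044 = 20.108 m
Step 3: Linear density = 3.62 mg / 20.108 m = 0.1800 mg/m
Step 4: fineness = 0.1800 * 1000 = 180.0 mtex

180.0 mtex


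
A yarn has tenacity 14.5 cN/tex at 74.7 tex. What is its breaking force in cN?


Formula: Breaking force = Tenacity * Linear density
F = 14.5 cN/tex * 74.7 tex
F = 1083.15 cN

1083.15 cN


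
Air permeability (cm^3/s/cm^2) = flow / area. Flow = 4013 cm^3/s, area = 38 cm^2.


Formula: Air Permeability = Airflow / Test Area
AP = 4013 cm^3/s / 38 cm^2
AP = 105.6 cm^3/s/cm^2

105.6 cm^3/s/cm^2


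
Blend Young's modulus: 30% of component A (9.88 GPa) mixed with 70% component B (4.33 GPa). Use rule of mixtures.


Formula: Blend property = (fraction_A * property_A) + (fraction_B * property_B)
Step 1: Contribution A = 30/100 * 9.88 GPa = 2.964 GPa
Step 2: Contribution B = 70/100 * 4.33 GPa = 3.031 GPa
Step 3: Blend Young's modulus = 2.964 + 3.031 = 5.995 GPa

5.995 GPa


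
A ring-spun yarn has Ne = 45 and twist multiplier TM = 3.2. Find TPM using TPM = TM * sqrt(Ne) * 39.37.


Formula: TPM = TM * sqrt(Ne) * 39.37
Step 1: sqrt(Ne) = sqrt(45) = 6.7082
Step 2: TM * sqrt(Ne) = 3.2 * 6.7082 = 21.4662
Step 3: TPM = 21.4662 * 39.37 = 845 twists/m

845 twists/m


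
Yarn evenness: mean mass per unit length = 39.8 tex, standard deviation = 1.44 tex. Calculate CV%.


Formula: CV% = (standard deviation / mean) * 100
Step 1: Ratio = 1.44 / 39.8 = 0.036181
Step 2: CV% = 0.036181 * 100 = 3.6181% ≈ 3.6%

3.6%


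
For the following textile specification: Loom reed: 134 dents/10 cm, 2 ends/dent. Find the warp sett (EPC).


Formula: EPC = (dents per 10 cm * ends per dent) / 10
Step 1: Total ends per 10 cm = 134 * 2 = 268
Step 2: EPC = 268 / 10 = 26.8 ends/cm

26.8 ends/cm


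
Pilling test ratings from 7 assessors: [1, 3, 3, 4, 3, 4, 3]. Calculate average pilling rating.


Formula: Mean = sum / count
Sum = 1 + 3 + 3 + 4 + 3 + 4 + 3 = 21
Mean = 21 / 7 = 3.0

3.0


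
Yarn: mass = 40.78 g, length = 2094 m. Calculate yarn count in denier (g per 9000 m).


Formula: den = (mass_g / length_m) * 9000
Substituting: den = (40.78 / 2094) * 9000
Intermediate: 40.78 / 2094 = 0.01947469 g/m
den = 0.01947469 * 9000 = 175.3 denier

175.3 denier


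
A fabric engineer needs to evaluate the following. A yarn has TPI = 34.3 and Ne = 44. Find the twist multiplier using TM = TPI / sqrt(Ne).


Formula: TM = TPI / sqrt(Ne)
Step 1: sqrt(Ne) = sqrt(44) = 6.6332
Step 2: TM = 34.3 / 6.6332 = 5.17

5.17 TM


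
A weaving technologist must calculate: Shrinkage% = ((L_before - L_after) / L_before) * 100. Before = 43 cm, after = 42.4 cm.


Formula: Shrinkage% = ((L_before - L_after) / L_before) * 100
Step 1: Shrinkage = 43 - 42.4 = 0.6 cm
Step 2: Shrinkage% = (0.6 / 43) * 100
Step 3: Shrinkage% = 0.013953 * 100 = 1.3953% ≈ 1.4%

1.4%


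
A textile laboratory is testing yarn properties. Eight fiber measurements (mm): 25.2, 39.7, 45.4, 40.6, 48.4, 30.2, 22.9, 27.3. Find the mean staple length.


Formula: Mean = sum of lengths / count
Sum = 25.2 + 39.7 + 45.4 + 40.6 + 48.4 + 30.2 + 22.9 + 27.3
Sum = 279.7 mm
Mean = 279.7 / 8 = 34.96 mm

34.96 mm


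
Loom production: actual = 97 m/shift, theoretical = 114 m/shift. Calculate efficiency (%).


Formula: Efficiency% = (Actual output / Theoretical output) * 100
Efficiency% = (97 / 114) * 100
Efficiency% = 0.850877 * 100 = 85.0877% ≈ 85.1%

85.1%


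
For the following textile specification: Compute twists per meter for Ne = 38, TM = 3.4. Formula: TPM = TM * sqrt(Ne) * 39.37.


Formula: TPM = TM * sqrt(Ne) * 39.37
Step 1: sqrt(Ne) = sqrt(38) = 6.1644
Step 2: TM * sqrt(Ne) = 3.4 * 6.1644 = 20.959
Step 3: TPM = 20.959 * 39.37 = 825 twists/m

825 twists/m


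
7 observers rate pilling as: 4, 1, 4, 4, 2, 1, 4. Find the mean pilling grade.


Formula: Mean = sum / count
Sum = 4 + 1 + 4 + 4 + 2 + 1 + 4 = 20
Mean = 20 / 7 = 2.9

2.9


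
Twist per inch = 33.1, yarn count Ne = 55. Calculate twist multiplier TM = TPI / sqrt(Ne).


Formula: TM = TPI / sqrt(Ne)
Step 1: sqrt(Ne) = sqrt(55) = 7.4162
Step 2: TM = 33.1 / 7.4162 = 4.46

4.46 TM


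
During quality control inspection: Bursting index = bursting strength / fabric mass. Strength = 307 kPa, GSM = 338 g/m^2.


Formula: Bursting Index = Bursting Strength / Fabric GSM
BI = 307 kPa / 338 g/m^2
BI = 0.908 kPa/(g/m^2)

0.908 kPa/(g/m^2)


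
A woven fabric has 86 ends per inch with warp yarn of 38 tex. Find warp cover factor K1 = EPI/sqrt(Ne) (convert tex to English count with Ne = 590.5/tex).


Formula: K1 = EPI / sqrt(Ne), with Ne = 590.5 / tex_warp
Step 1: Ne = 590.5 / 38 = 15.539
Step 2: sqrt(Ne) = sqrt(15.539) = 3.942
Step 3: K1 = 86 / 3.942 = 21.8

21.8


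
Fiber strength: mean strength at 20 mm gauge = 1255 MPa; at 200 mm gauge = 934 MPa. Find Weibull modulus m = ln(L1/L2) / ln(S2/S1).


Formula: m = ln(L1/L2) / ln(S2/S1)
Step 1: ln(L1/L2) = ln(20/200) = -2.30259
Step 2: S2/S1 = 934/1255 = 0.74422
Step 3: ln(S2/S1) = ln(0.74422) = -0.29542
Step 4: m = -2.30259 / -0.29542 = 7.79

7.79 (Weibull m)


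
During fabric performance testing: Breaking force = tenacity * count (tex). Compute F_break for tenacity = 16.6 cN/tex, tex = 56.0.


Formula: Breaking force = Tenacity * Linear density
F = 16.6 cN/tex * 56.0 tex
F = 929.60 cN

929.60 cN


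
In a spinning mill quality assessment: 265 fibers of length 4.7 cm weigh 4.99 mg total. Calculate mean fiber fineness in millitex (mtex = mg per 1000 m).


Formula: fineness (mtex) = mass (mg) / total length (km) = (mass_mg / total_length_m) * 1000
Step 1: Convert fiber length: 4.7 cm = 0.047 m
Step 2: Total fiber length = 265 * 0.047 = 12.455 m
Step 3: Linear density = 4.99 mg / 12.455 m = 0.4006 mg/m
Step 4: fineness = 0.4006 * 1000 = 400.6 mtex

400.6 mtex


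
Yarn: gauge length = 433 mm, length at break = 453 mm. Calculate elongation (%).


Formula: Elongation (%) = ((L_break - L0) / L0) * 100
Step 1: Extension = 453 - 433 = 20 mm
Step 2: Elongation = (20 / 433) * 100
Step 3: Elongation = 0.046189 * 100 = 4.6189% ≈ 4.6%

4.6%


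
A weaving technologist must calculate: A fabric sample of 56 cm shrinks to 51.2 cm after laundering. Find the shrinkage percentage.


Formula: Shrinkage% = ((L_before - L_after) / L_before) * 100
Step 1: Shrinkage = 56 - 51.2 = 4.8 cm
Step 2: Shrinkage% = (4.8 / 56) * 100
Step 3: Shrinkage% = 0.085714 * 100 = 8.5714% ≈ 8.6%

8.6%


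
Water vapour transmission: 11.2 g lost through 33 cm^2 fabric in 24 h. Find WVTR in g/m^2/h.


Formula: WVTR = mass_loss / (area * time)
Step 1: Convert area: 33 cm^2 = 0.0033 m^2
Step 2: WVTR = 11.2 g / (0.0033 m^2 * 24 h)
Step 3: WVTR = 11.2 / 0.0792 = 141.4 g/m^2/h

141.4 g/m^2/h


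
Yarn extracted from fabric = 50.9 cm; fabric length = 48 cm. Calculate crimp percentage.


Formula: Crimp% = ((L_yarn - L_fabric) / L_fabric) * 100
Step 1: Extension = 50.9 - 48 = 2.9 cm
Step 2: Crimp% = (2.9 / 48) * 100
Step 3: Crimp% = 0.060417 * 100 = 6.0417% ≈ 6.0%

6.0%


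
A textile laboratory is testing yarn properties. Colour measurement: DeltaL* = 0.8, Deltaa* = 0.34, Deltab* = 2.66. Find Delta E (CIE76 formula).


Formula: Delta E = sqrt(dL*^2 + da*^2 + db*^2)
Step 1: dL*^2 = 0.8^2 = 0.64
Step 2: da*^2 = 0.34^2 = 0.1156
Step 3: db*^2 = 2.66^2 = 7.0756
Step 4: Sum = 0.64 + 0.1156 + 7.0756 = 7.8312
Step 5: Delta E = sqrt(7.8312) = 2.8

2.8 Delta E


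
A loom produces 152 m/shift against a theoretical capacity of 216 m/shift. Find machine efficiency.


Formula: Efficiency% = (Actual output / Theoretical output) * 100
Efficiency% = (152 / 216) * 100
Efficiency% = 0.703704 * 100 = 70.3704% ≈ 70.4%

70.4%


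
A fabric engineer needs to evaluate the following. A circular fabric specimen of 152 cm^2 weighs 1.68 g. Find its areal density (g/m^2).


Formula: GSM = mass_g / area_m2
Step 1: Convert area: 152 cm^2 = 152 / 10000 = 0.0152 m^2
Step 2: GSM = 1.68 g / 0.0152 m^2 = 110.5 g/m^2

110.5 g/m^2


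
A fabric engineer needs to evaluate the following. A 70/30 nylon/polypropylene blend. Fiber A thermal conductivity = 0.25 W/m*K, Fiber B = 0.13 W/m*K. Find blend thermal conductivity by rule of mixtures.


Formula: Blend property = (fraction_A * property_A) + (fraction_B * property_B)
Step 1: Contribution A = 70/100 * 0.25 W/m*K = 0.175 W/m*K
Step 2: Contribution B = 30/100 * 0.13 W/m*K = 0.039 W/m*K
Step 3: Blend thermal conductivity = 0.175 + 0.039 = 0.214 W/m*K

0.214 W/m*K


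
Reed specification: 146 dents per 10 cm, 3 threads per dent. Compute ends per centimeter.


Formula: EPC = (dents per 10 cm * ends per dent) / 10
Step 1: Total ends per 10 cm = 146 * 3 = 438
Step 2: EPC = 438 / 10 = 43.8 ends/cm

43.8 ends/cm


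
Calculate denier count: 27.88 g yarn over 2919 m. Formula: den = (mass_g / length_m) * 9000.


Formula: den = (mass_g / length_m) * 9000
Substituting: den = (27.88 / 2919) * 9000
Intermediate: 27.88 / 2919 = 0.00955122 g/m
den = 0.00955122 * 9000 = 86.0 denier

86.0 denier


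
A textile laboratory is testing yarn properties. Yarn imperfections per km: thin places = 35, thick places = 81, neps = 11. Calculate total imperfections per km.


Formula: Total = thin places + thick places + neps
Total = 35 + 81 + 11
Total = 127 imperfections/km

127 imperfections/km


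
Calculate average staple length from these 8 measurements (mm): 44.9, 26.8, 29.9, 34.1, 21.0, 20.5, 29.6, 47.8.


Formula: Mean = sum of lengths / count
Sum = 44.9 + 26.8 + 29.9 + 34.1 + 21.0 + 20.5 + 29.6 + 47.8
Sum = 254.6 mm
Mean = 254.6 / 8 = 31.83 mm

31.83 mm


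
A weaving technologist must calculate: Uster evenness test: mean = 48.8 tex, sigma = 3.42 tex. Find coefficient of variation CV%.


Formula: CV% = (standard deviation / mean) * 100
Step 1: Ratio = 3.42 / 48.8 = 0.070082
Step 2: CV% = 0.070082 * 100 = 7.0082% ≈ 7.0%

7.0%


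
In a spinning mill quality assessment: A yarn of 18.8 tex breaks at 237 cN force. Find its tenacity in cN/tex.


Formula: Tenacity = Breaking force / Linear density
Tenacity = 237 cN / 18.8 tex
Tenacity = 12.61 cN/tex

12.61 cN/tex


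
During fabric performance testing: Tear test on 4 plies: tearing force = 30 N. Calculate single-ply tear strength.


Formula: Per-ply strength = Total force / Number of plies
Per-ply = 30 N / 4
Per-ply = 7.5 N

7.5 N


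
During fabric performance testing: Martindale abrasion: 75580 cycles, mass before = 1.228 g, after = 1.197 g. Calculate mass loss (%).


Formula: Mass loss% = ((m_before - m_after) / m_before) * 100
Step 1: Mass loss = 1.228 - 1.197 = 0.031 g
Step 2: Ratio = 0.031 / 1.228 = 0.0252443
Step 3: Mass loss% = 0.0252443 * 100 = 2.52443% ≈ 2.52%

2.52%


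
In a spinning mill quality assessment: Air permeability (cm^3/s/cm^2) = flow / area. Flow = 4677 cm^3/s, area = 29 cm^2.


Formula: Air Permeability = Airflow / Test Area
AP = 4677 cm^3/s / 29 cm^2
AP = 161.3 cm^3/s/cm^2

161.3 cm^3/s/cm^2


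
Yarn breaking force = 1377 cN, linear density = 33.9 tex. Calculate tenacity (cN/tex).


Formula: Tenacity = Breaking force / Linear density
Tenacity = 1377 cN / 33.9 tex
Tenacity = 40.62 cN/tex

40.62 cN/tex


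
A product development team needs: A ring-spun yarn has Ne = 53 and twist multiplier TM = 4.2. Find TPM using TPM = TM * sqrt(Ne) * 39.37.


Formula: TPM = TM * sqrt(Ne) * 39.37
Step 1: sqrt(Ne) = sqrt(53) = 7.2801
Step 2: TM * sqrt(Ne) = 4.2 * 7.2801 = 30.5764
Step 3: TPM = 30.5764 * 39.37 = 1204 twists/m

1204 twists/m


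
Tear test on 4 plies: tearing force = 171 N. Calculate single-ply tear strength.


Formula: Per-ply strength = Total force / Number of plies
Per-ply = 171 N / 4
Per-ply = 42.75 N

42.75 N


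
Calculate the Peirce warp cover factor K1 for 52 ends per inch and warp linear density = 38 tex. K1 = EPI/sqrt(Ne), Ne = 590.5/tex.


Formula: K1 = EPI / sqrt(Ne), with Ne = 590.5 / tex_warp
Step 1: Ne = 590.5 / 38 = 15.539
Step 2: sqrt(Ne) = sqrt(15.539) = 3.942
Step 3: K1 = 52 / 3.942 = 13.2

13.2


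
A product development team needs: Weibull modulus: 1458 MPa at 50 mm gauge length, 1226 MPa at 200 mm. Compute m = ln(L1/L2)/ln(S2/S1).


Formula: m = ln(L1/L2) / ln(S2/S1)
Step 1: ln(L1/L2) = ln(50/200) = -1.38629
Step 2: S2/S1 = 1226/1458 = 0.84088
Step 3: ln(S2/S1) = ln(0.84088) = -0.17331
Step 4: m = -1.38629 / -0.17331 = 8.00

8.00 (Weibull m)


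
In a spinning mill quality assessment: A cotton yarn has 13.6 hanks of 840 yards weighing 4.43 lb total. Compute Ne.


Formula: Ne = hanks / mass_lb
Substituting: Ne = 13.6 / 4.43
Ne = 3.1

3.1 Ne


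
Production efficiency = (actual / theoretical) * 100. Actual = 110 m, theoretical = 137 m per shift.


Formula: Efficiency% = (Actual output / Theoretical output) * 100
Efficiency% = (110 / 137) * 100
Efficiency% = 0.80292 * 100 = 80.292% ≈ 80.3%

80.3%


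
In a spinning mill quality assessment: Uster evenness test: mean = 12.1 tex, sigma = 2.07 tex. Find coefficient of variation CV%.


Formula: CV% = (standard deviation / mean) * 100
Step 1: Ratio = 2.07 / 12.1 = 0.171074
Step 2: CV% = 0.171074 * 100 = 17.1074% ≈ 17.1%

17.1%


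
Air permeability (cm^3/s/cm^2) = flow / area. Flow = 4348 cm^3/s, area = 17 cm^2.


Formula: Air Permeability = Airflow / Test Area
AP = 4348 cm^3/s / 17 cm^2
AP = 255.8 cm^3/s/cm^2

255.8 cm^3/s/cm^2


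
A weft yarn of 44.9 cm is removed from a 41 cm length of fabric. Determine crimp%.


Formula: Crimp% = ((L_yarn - L_fabric) / L_fabric) * 100
Step 1: Extension = 44.9 - 41 = 3.9 cm
Step 2: Crimp% = (3.9 / 41) * 100
Step 3: Crimp% = 0.095122 * 100 = 9.5122% ≈ 9.5%

9.5%


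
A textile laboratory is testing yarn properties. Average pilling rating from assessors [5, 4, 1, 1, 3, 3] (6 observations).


Formula: Mean = sum / count
Sum = 5 + 4 + 1 + 1 + 3 + 3 = 17
Mean = 17 / 6 = 2.8

2.8


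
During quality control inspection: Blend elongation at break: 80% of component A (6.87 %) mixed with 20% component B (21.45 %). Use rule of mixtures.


Formula: Blend property = (fraction_A * property_A) + (fraction_B * property_B)
Step 1: Contribution A = 80/100 * 6.87 % = 5.496 %
Step 2: Contribution B = 20/100 * 21.45 % = 4.29 %
Step 3: Blend elongation at break = 5.496 + 4.29 = 9.786 %

9.786 %


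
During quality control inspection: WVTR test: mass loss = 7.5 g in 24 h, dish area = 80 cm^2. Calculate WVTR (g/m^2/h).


Formula: WVTR = mass_loss / (area * time)
Step 1: Convert area: 80 cm^2 = 0.008 m^2
Step 2: WVTR = 7.5 g / (0.008 m^2 * 24 h)
Step 3: WVTR = 7.5 / 0.192 = 39.1 g/m^2/h

39.1 g/m^2/h


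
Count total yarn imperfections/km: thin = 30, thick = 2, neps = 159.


Formula: Total = thin places + thick places + neps
Total = 30 + 2 + 159
Total = 191 imperfections/km

191 imperfections/km


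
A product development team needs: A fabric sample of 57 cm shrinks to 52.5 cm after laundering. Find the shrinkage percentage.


Formula: Shrinkage% = ((L_before - L_after) / L_before) * 100
Step 1: Shrinkage = 57 - 52.5 = 4.5 cm
Step 2: Shrinkage% = (4.5 / 57) * 100
Step 3: Shrinkage% = 0.078947 * 100 = 7.8947% ≈ 7.9%

7.9%


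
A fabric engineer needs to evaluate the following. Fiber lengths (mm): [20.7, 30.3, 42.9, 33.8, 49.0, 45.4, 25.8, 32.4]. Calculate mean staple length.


Formula: Mean = sum of lengths / count
Sum = 20.7 + 30.3 + 42.9 + 33.8 + 49.0 + 45.4 + 25.8 + 32.4
Sum = 280.3 mm
Mean = 280.3 / 8 = 35.04 mm

35.04 mm


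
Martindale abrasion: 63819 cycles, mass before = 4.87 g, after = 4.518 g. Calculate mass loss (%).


Formula: Mass loss% = ((m_before - m_after) / m_before) * 100
Step 1: Mass loss = 4.87 - 4.518 = 0.352 g
Step 2: Ratio = 0.352 / 4.87 = 0.0722793
Step 3: Mass loss% = 0.0722793 * 100 = 7.22793% ≈ 7.23%

7.23%


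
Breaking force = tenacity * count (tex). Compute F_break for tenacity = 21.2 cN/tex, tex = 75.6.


Formula: Breaking force = Tenacity * Linear density
F = 21.2 cN/tex * 75.6 tex
F = 1602.72 cN

1602.72 cN


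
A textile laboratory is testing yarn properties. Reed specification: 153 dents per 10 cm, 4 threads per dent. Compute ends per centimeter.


Formula: EPC = (dents per 10 cm * ends per dent) / 10
Step 1: Total ends per 10 cm = 153 * 4 = 612
Step 2: EPC = 612 / 10 = 61.2 ends/cm

61.2 ends/cm


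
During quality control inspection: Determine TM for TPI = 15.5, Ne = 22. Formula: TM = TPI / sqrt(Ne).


Formula: TM = TPI / sqrt(Ne)
Step 1: sqrt(Ne) = sqrt(22) = 4.6904
Step 2: TM = 15.5 / 4.6904 = 3.30

3.30 TM


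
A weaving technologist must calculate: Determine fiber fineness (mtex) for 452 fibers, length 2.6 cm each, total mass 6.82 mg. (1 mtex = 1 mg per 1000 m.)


Formula: fineness (mtex) = mass (mg) / total length (km) = (mass_mg / total_length_m) * 1000
Step 1: Convert fiber length: 2.6 cm = 0.026 m
Step 2: Total fiber length = 452 * 0.026 = 11.752 m
Step 3: Linear density = 6.82 mg / 11.752 m = 0.5803 mg/m
Step 4: fineness = 0.5803 * 1000 = 580.3 mtex

580.3 mtex


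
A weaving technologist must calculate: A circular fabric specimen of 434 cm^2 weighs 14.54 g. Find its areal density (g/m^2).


Formula: GSM = mass_g / area_m2
Step 1: Convert area: 434 cm^2 = 434 / 10000 = 0.0434 m^2
Step 2: GSM = 14.54 g / 0.0434 m^2 = 335.0 g/m^2

335.0 g/m^2


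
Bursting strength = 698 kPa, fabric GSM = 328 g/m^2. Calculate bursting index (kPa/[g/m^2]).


Formula: Bursting Index = Bursting Strength / Fabric GSM
BI = 698 kPa / 328 g/m^2
BI = 2.128 kPa/(g/m^2)

2.128 kPa/(g/m^2)


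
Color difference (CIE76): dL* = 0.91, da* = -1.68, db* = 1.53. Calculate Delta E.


Formula: Delta E = sqrt(dL*^2 + da*^2 + db*^2)
Step 1: dL*^2 = 0.91^2 = 0.8281
Step 2: da*^2 = (-1.68)^2 = 2.8224
Step 3: db*^2 = 1.53^2 = 2.3409
Step 4: Sum = 0.8281 + 2.8224 + 2.3409 = 5.9914
Step 5: Delta E = sqrt(5.9914) = 2.45

2.45 Delta E


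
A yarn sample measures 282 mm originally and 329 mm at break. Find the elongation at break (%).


Formula: Elongation (%) = ((L_break - L0) / L0) * 100
Step 1: Extension = 329 - 282 = 47 mm
Step 2: Elongation = (47 / 282) * 100
Step 3: Elongation = 0.166667 * 100 = 16.6667% ≈ 16.7%

16.7%


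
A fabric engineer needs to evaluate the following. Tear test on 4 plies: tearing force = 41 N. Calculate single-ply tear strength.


Formula: Per-ply strength = Total force / Number of plies
Per-ply = 41 N / 4
Per-ply = 10.25 N

10.25 N


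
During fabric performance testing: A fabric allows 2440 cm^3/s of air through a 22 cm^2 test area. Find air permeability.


Formula: Air Permeability = Airflow / Test Area
AP = 2440 cm^3/s / 22 cm^2
AP = 110.9 cm^3/s/cm^2

110.9 cm^3/s/cm^2


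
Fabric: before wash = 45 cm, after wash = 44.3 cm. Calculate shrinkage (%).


Formula: Shrinkage% = ((L_before - L_after) / L_before) * 100
Step 1: Shrinkage = 45 - 44.3 = 0.7 cm
Step 2: Shrinkage% = (0.7 / 45) * 100
Step 3: Shrinkage% = 0.015556 * 100 = 1.5556% ≈ 1.6%

1.6%


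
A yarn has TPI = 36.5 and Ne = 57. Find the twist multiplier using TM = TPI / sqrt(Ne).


Formula: TM = TPI / sqrt(Ne)
Step 1: sqrt(Ne) = sqrt(57) = 7.5498
Step 2: TM = 36.5 / 7.5498 = 4.83

4.83 TM


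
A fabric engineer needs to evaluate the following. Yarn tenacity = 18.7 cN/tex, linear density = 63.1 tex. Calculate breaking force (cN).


Formula: Breaking force = Tenacity * Linear density
F = 18.7 cN/tex * 63.1 tex
F = 1179.97 cN

1179.97 cN


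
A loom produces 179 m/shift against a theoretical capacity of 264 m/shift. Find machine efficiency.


Formula: Efficiency% = (Actual output / Theoretical output) * 100
Efficiency% = (179 / 264) * 100
Efficiency% = 0.67803 * 100 = 67.803% ≈ 67.8%

67.8%


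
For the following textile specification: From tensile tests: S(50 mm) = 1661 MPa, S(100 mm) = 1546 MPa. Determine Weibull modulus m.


Formula: m = ln(L1/L2) / ln(S2/S1)
Step 1: ln(L1/L2) = ln(50/100) = -0.69315
Step 2: S2/S1 = 1546/1661 = 0.93076
Step 3: ln(S2/S1) = ln(0.93076) = -0.07175
Step 4: m = -0.69315 / -0.07175 = 9.66

9.66 (Weibull m)


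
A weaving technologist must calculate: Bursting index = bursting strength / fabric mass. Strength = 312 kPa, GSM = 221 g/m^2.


Formula: Bursting Index = Bursting Strength / Fabric GSM
BI = 312 kPa / 221 g/m^2
BI = 1.412 kPa/(g/m^2)

1.412 kPa/(g/m^2)


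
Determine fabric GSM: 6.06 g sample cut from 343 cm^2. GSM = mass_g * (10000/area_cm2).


Formula: GSM = mass_g / area_m2
Step 1: Convert area: 343 cm^2 = 343 / 10000 = 0.0343 m^2
Step 2: GSM = 6.06 g / 0.0343 m^2 = 176.7 g/m^2

176.7 g/m^2


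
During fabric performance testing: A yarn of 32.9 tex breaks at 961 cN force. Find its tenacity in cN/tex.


Formula: Tenacity = Breaking force / Linear density
Tenacity = 961 cN / 32.9 tex
Tenacity = 29.21 cN/tex

29.21 cN/tex


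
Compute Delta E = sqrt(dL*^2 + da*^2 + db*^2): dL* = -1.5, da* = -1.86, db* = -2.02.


Formula: Delta E = sqrt(dL*^2 + da*^2 + db*^2)
Step 1: dL*^2 = (-1.5)^2 = 2.25
Step 2: da*^2 = (-1.86)^2 = 3.4596
Step 3: db*^2 = (-2.02)^2 = 4.0804
Step 4: Sum = 2.25 + 3.4596 + 4.0804 = 9.79
Step 5: Delta E = sqrt(9.79) = 3.13

3.13 Delta E


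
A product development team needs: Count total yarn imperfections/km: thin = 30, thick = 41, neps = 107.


Formula: Total = thin places + thick places + neps
Total = 30 + 41 + 107
Total = 178 imperfections/km

178 imperfections/km
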